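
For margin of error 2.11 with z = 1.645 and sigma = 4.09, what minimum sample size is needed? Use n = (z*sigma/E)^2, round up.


z*sigma/E = 1.645 * 4.09 / 2.11 ≈ 3.188649
(z*sigma/E)^2 ≈ 10.167484
round up: n = 11

11


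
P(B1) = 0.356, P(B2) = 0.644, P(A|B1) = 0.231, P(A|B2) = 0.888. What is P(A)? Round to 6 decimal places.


P(A) = P(A|B1)*P(B1) + P(A|B2)*P(B2)
P(A|B1)*P(B1) = 0.231 * 0.356 = 0.082236
P(A|B2)*P(B2) = 0.888 * 0.644 = 0.571872
P(A) = 0.082236 + 0.571872 = 0.654108

0.654108


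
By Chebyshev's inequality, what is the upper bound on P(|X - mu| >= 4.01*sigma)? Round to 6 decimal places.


P <= 1/k^2
k^2 = 4.01^2 = 16.0801
1/k^2 = 1 / 16.0801 ≈ 0.06218867

0.062189


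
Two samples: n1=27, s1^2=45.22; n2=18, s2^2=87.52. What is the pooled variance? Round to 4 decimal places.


sp^2 = ((n1-1)*s1^2 + (n2-1)*s2^2)/(n1+n2-2)
(n1-1)*s1^2 = 26 * 45.22 = 1175.72
(n2-1)*s2^2 = 17 * 87.52 = 1487.84
numerator = 1175.72 + 1487.84 = 2663.56
n1+n2-2 = 43
sp^2 = 2663.56 / 43 = 66589/1075 ≈ 61.943256

61.9433


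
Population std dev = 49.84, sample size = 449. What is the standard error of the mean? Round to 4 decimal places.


SE = sigma / sqrt(n)
sqrt(449) ≈ 21.189620
SE = 49.84 / 21.189620 ≈ 2.352095

2.3521


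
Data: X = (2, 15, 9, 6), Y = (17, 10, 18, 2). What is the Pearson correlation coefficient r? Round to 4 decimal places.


r = sum((xi-xbar)(yi-ybar)) / sqrt(sum((xi-xbar)^2) * sum((yi-ybar)^2))
n = 4, xbar = 32/4 = 8, ybar = 47/4 = 11.75
Sxy = sum((xi-xbar)(yi-ybar)) = -18
Sxx = sum((xi-xbar)^2) = 90
Syy = sum((yi-ybar)^2) = 164.75
sqrt(Sxx*Syy) ≈ 121.768222
r = Sxy / sqrt(Sxx*Syy) = -18 / 121.768222 ≈ -0.147822

-0.1478


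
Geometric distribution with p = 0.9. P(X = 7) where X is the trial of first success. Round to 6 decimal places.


P = (1-p)^(k-1) * p
(1-p)^(k-1) = 0.1^6 = 0.000001
P = 0.000001 * 0.9 = 0.0000009

0.000001


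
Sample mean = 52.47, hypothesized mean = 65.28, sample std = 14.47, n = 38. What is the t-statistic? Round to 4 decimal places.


t = (xbar - mu0) / (s/sqrt(n))
xbar - mu0 = 52.47 - 65.28 = -12.81
sqrt(38) ≈ 6.16441400
s/sqrt(n) = 14.47 / 6.16441400 ≈ 2.34734396
t = -12.81 / 2.34734396 ≈ -5.457232

-5.4572


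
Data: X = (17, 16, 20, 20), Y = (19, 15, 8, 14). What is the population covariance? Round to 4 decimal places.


Cov = (1/n)*sum((xi-xbar)(yi-ybar))
n = 4, xbar = 73/4 = 18.25, ybar = 56/4 = 14
sum((xi-xbar)(yi-ybar)) = -19
Cov = -19 / 4 = -4.75

-4.7500


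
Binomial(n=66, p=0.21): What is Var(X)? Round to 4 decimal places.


Var = n*p*(1-p) = 66 * 0.21 * 0.79 = 10.9494

10.9494


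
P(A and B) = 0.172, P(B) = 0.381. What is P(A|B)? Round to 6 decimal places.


P(A|B) = P(A and B) / P(B) = 0.172 / 0.381 = 172/381 ≈ 0.45144357

0.451444


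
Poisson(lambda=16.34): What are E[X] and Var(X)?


E[X] = Var(X) = lambda = 16.34

16.34, 16.34


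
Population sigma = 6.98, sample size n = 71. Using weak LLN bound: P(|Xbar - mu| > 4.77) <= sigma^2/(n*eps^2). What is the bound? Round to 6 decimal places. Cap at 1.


bound = min(1, sigma^2/(n*eps^2))
sigma^2 = 6.98^2 = 48.7204
n*eps^2 = 71 * 4.77^2 = 71 * 22.7529 = 1615.4559
sigma^2/(n*eps^2) = 48.7204 / 1615.4559 ≈ 0.03015892

0.030159


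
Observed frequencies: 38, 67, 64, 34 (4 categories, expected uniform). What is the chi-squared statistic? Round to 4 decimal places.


chi2 = sum((O-E)^2/E), E = total/4
total = 203, E = 203/4 = 50.75
(38 - 50.75)^2 / 50.75 = 162.5625 / 50.75 = 2601/812 ≈ 3.203202
(67 - 50.75)^2 / 50.75 = 264.0625 / 50.75 = 4225/812 ≈ 5.203202
(64 - 50.75)^2 / 50.75 = 175.5625 / 50.75 = 2809/812 ≈ 3.459360
(34 - 50.75)^2 / 50.75 = 280.5625 / 50.75 = 4489/812 ≈ 5.528325
chi2 = 3531/203 ≈ 17.394089

17.3941


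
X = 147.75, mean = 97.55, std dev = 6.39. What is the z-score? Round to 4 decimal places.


z = (X - mu) / sigma
X - mu = 147.75 - 97.55 = 50.2
z = 50.2 / 6.39 = 5020/639 ≈ 7.856025

7.8560


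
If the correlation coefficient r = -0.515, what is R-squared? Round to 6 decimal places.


R^2 = r^2 = (-0.515)^2 = 0.265225

0.265225


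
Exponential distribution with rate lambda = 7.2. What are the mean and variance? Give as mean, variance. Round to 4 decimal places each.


mean = 1/lam, var = 1/lam^2
mean = 1 / 7.2 = 5/36 ≈ 0.138889
lam^2 = 7.2^2 = 51.84
var = 1 / 51.84 = 25/1296 ≈ 0.019290

0.1389, 0.0193


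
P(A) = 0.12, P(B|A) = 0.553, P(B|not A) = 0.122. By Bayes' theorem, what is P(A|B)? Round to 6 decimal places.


P(A|B) = P(B|A)*P(A) / P(B), P(B) = P(B|A)*P(A) + P(B|not A)*P(not A)
P(B|A)*P(A) = 0.553 * 0.12 = 0.06636
P(B|not A)*P(not A) = 0.122 * 0.88 = 0.10736
P(B) = 0.06636 + 0.10736 = 0.17372
P(A|B) = 0.06636 / 0.17372 = 1659/4343 ≈ 0.38199401

0.381994


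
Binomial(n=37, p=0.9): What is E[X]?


E[X] = n*p = 37 * 0.9 = 33.3

33.3


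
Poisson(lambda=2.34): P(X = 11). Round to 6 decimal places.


P = e^(-lam) * lam^k / k!
e^(-2.34) ≈ 0.09632764
lam^k = 2.34^11 ≈ 11517.929913
k! = 11! = 39916800
P = 0.09632764 * 11517.929913 / 39916800 ≈ 0.000028

0.000028


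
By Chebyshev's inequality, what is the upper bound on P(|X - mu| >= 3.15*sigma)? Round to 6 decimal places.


P <= 1/k^2
k^2 = 3.15^2 = 9.9225
1/k^2 = 1 / 9.9225 = 400/3969 ≈ 0.10078105

0.100781


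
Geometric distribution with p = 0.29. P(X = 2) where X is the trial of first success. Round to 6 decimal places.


P = (1-p)^(k-1) * p
(1-p)^(k-1) = 0.71^1 = 0.71
P = 0.71 * 0.29 = 0.2059

0.205900


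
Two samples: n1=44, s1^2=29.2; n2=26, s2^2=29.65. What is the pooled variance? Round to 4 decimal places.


sp^2 = ((n1-1)*s1^2 + (n2-1)*s2^2)/(n1+n2-2)
(n1-1)*s1^2 = 43 * 29.2 = 1255.6
(n2-1)*s2^2 = 25 * 29.65 = 741.25
numerator = 1255.6 + 741.25 = 1996.85
n1+n2-2 = 68
sp^2 = 1996.85 / 68 = 39937/1360 ≈ 29.365441

29.3654


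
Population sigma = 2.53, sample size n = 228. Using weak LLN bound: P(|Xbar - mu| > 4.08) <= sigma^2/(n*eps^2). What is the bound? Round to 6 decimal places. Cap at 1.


bound = min(1, sigma^2/(n*eps^2))
sigma^2 = 2.53^2 = 6.4009
n*eps^2 = 228 * 4.08^2 = 228 * 16.6464 = 3795.3792
sigma^2/(n*eps^2) = 6.4009 / 3795.3792 ≈ 0.00168650

0.001686


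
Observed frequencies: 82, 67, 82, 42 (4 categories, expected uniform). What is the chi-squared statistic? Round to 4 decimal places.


chi2 = sum((O-E)^2/E), E = total/4
total = 273, E = 273/4 = 68.25
(82 - 68.25)^2 / 68.25 = 189.0625 / 68.25 = 3025/1092 ≈ 2.770147
(67 - 68.25)^2 / 68.25 = 1.5625 / 68.25 = 25/1092 ≈ 0.022894
(82 - 68.25)^2 / 68.25 = 189.0625 / 68.25 = 3025/1092 ≈ 2.770147
(42 - 68.25)^2 / 68.25 = 689.0625 / 68.25 = 525/52 ≈ 10.096154
chi2 = 1425/91 ≈ 15.659341

15.6593


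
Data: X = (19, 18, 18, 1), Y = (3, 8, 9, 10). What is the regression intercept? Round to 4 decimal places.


a = ybar - b*xbar, where b = sum((xi-xbar)(yi-ybar)) / sum((xi-xbar)^2)
n = 4, xbar = 56/4 = 14, ybar = 30/4 = 7.5
Sxy = sum((xi-xbar)(yi-ybar)) = -47
Sxx = sum((xi-xbar)^2) = 226
b = Sxy / Sxx = -47/226 ≈ -0.207965
a = 7.5 - (-0.207965) * 14 = 2353/226 ≈ 10.411504

10.4115


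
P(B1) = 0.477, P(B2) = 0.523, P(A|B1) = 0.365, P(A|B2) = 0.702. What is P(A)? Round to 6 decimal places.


P(A) = P(A|B1)*P(B1) + P(A|B2)*P(B2)
P(A|B1)*P(B1) = 0.365 * 0.477 = 0.174105
P(A|B2)*P(B2) = 0.702 * 0.523 = 0.367146
P(A) = 0.174105 + 0.367146 = 0.541251

0.541251


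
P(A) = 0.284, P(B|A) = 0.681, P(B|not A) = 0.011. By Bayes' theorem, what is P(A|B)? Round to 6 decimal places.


P(A|B) = P(B|A)*P(A) / P(B), P(B) = P(B|A)*P(A) + P(B|not A)*P(not A)
P(B|A)*P(A) = 0.681 * 0.284 = 0.193404
P(B|not A)*P(not A) = 0.011 * 0.716 = 0.007876
P(B) = 0.193404 + 0.007876 = 0.20128
P(A|B) = 0.193404 / 0.20128 ≈ 0.96087043

0.960870


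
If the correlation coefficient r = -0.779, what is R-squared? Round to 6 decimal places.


R^2 = r^2 = (-0.779)^2 = 0.606841

0.606841


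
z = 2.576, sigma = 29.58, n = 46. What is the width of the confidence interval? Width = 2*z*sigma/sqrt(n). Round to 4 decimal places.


width = 2*z*sigma/sqrt(n)
2*z*sigma = 2 * 2.576 * 29.58 = 152.39616
sqrt(46) ≈ 6.782330
width = 152.39616 / 6.782330 ≈ 22.469588

22.4696


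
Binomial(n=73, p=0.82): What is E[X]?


E[X] = n*p = 73 * 0.82 = 59.86

59.86


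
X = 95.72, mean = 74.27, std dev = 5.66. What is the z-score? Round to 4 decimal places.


z = (X - mu) / sigma
X - mu = 95.72 - 74.27 = 21.45
z = 21.45 / 5.66 = 2145/566 ≈ 3.789753

3.7898


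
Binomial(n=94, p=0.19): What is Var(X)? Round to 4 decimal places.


Var = n*p*(1-p) = 94 * 0.19 * 0.81 = 14.4666

14.4666


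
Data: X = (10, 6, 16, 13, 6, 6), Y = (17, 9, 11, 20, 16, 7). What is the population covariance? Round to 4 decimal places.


Cov = (1/n)*sum((xi-xbar)(yi-ybar))
n = 6, xbar = 57/6 = 9.5, ybar = 80/6 = 40/3 ≈ 13.333333
sum((xi-xbar)(yi-ybar)) = 38
Cov = 38 / 6 = 19/3 ≈ 6.333333

6.3333


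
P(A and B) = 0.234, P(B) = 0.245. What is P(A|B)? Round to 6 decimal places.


P(A|B) = P(A and B) / P(B) = 0.234 / 0.245 = 234/245 ≈ 0.95510204

0.955102


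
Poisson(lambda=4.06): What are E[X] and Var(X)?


E[X] = Var(X) = lambda = 4.06

4.06, 4.06


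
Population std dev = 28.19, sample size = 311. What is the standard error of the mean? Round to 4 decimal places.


SE = sigma / sqrt(n)
sqrt(311) ≈ 17.635192
SE = 28.19 / 17.635192 ≈ 1.598508

1.5985


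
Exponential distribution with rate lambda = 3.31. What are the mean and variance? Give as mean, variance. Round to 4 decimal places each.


mean = 1/lam, var = 1/lam^2
mean = 1 / 3.31 = 100/331 ≈ 0.302115
lam^2 = 3.31^2 = 10.9561
var = 1 / 10.9561 ≈ 0.091273

0.3021, 0.0913


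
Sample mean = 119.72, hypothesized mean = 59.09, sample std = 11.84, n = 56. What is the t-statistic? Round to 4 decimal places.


t = (xbar - mu0) / (s/sqrt(n))
xbar - mu0 = 119.72 - 59.09 = 60.63
sqrt(56) ≈ 7.48331477
s/sqrt(n) = 11.84 / 7.48331477 ≈ 1.58218655
t = 60.63 / 1.58218655 ≈ 38.320386

38.3204


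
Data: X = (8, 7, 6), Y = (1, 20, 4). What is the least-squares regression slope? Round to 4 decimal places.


b = sum((xi-xbar)(yi-ybar)) / sum((xi-xbar)^2)
n = 3, xbar = 21/3 = 7, ybar = 25/3 ≈ 8.333333
Sxy = sum((xi-xbar)(yi-ybar)) = -3
Sxx = sum((xi-xbar)^2) = 2
b = Sxy / Sxx = -1.5

-1.5000


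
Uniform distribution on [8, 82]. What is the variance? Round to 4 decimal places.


Var = (b-a)^2 / 12
(b-a)^2 = (82 - 8)^2 = 5476
Var = 5476/12 ≈ 456.333333

456.3333


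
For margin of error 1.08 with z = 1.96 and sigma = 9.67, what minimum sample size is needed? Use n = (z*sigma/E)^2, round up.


z*sigma/E = 1.96 * 9.67 / 1.08 = 47383/2700 ≈ 17.549259
(z*sigma/E)^2 ≈ 307.976501
round up: n = 308

308


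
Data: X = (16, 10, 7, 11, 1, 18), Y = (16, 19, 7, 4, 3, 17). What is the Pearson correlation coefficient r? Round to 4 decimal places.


r = sum((xi-xbar)(yi-ybar)) / sqrt(sum((xi-xbar)^2) * sum((yi-ybar)^2))
n = 6, xbar = 63/6 = 10.5, ybar = 66/6 = 11
Sxy = sum((xi-xbar)(yi-ybar)) = 155
Sxx = sum((xi-xbar)^2) = 189.5
Syy = sum((yi-ybar)^2) = 254
sqrt(Sxx*Syy) ≈ 219.392343
r = Sxy / sqrt(Sxx*Syy) = 155 / 219.392343 ≈ 0.706497

0.7065


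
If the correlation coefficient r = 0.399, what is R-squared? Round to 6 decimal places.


R^2 = r^2 = (0.399)^2 = 0.159201

0.159201


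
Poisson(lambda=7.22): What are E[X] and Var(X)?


E[X] = Var(X) = lambda = 7.22

7.22, 7.22


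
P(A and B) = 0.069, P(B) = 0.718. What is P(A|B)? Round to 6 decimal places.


P(A|B) = P(A and B) / P(B) = 0.069 / 0.718 = 69/718 ≈ 0.09610028

0.096100


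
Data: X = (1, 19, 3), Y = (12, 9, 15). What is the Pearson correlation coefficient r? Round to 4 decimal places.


r = sum((xi-xbar)(yi-ybar)) / sqrt(sum((xi-xbar)^2) * sum((yi-ybar)^2))
n = 3, xbar = 23/3 ≈ 7.666667, ybar = 36/3 = 12
Sxy = sum((xi-xbar)(yi-ybar)) = -48
Sxx = sum((xi-xbar)^2) = 584/3 ≈ 194.666667
Syy = sum((yi-ybar)^2) = 18
sqrt(Sxx*Syy) ≈ 59.194594
r = Sxy / sqrt(Sxx*Syy) = -48 / 59.194594 ≈ -0.810885

-0.8109


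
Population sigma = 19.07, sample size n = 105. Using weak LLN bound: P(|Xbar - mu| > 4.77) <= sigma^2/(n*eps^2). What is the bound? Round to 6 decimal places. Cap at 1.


bound = min(1, sigma^2/(n*eps^2))
sigma^2 = 19.07^2 = 363.6649
n*eps^2 = 105 * 4.77^2 = 105 * 22.7529 = 2389.0545
sigma^2/(n*eps^2) = 363.6649 / 2389.0545 ≈ 0.15222127

0.152221


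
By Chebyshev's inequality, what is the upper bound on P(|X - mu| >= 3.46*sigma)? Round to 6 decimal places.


P <= 1/k^2
k^2 = 3.46^2 = 11.9716
1/k^2 = 1 / 11.9716 ≈ 0.08353102

0.083531


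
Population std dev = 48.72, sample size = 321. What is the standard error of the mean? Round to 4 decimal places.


SE = sigma / sqrt(n)
sqrt(321) ≈ 17.916473
SE = 48.72 / 17.916473 ≈ 2.719285

2.7193


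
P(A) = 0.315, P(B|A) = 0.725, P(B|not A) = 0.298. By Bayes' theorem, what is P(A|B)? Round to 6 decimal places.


P(A|B) = P(B|A)*P(A) / P(B), P(B) = P(B|A)*P(A) + P(B|not A)*P(not A)
P(B|A)*P(A) = 0.725 * 0.315 = 0.228375
P(B|not A)*P(not A) = 0.298 * 0.685 = 0.20413
P(B) = 0.228375 + 0.20413 = 0.432505
P(A|B) = 0.228375 / 0.432505 ≈ 0.52802858

0.528029


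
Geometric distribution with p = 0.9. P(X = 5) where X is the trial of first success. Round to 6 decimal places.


P = (1-p)^(k-1) * p
(1-p)^(k-1) = 0.1^4 = 0.0001
P = 0.0001 * 0.9 = 0.00009

0.000090


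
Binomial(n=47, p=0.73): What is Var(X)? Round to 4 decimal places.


Var = n*p*(1-p) = 47 * 0.73 * 0.27 = 9.2637

9.2637


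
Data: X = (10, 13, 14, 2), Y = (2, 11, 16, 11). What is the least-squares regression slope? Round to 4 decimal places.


b = sum((xi-xbar)(yi-ybar)) / sum((xi-xbar)^2)
n = 4, xbar = 39/4 = 9.75, ybar = 40/4 = 10
Sxy = sum((xi-xbar)(yi-ybar)) = 19
Sxx = sum((xi-xbar)^2) = 88.75
b = Sxy / Sxx = 76/355 ≈ 0.214085

0.2141


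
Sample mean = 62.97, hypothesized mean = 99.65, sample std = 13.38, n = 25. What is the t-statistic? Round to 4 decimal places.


t = (xbar - mu0) / (s/sqrt(n))
xbar - mu0 = 62.97 - 99.65 = -36.68
sqrt(25) = 5
s/sqrt(n) = 13.38 / 5 = 2.676
t = -36.68 / 2.676 = -9170/669 ≈ -13.707025

-13.7070


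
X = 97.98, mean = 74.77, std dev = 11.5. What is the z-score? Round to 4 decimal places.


z = (X - mu) / sigma
X - mu = 97.98 - 74.77 = 23.21
z = 23.21 / 11.5 = 2321/1150 ≈ 2.018261

2.0183


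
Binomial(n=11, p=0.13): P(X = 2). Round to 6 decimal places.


P = C(n,k) * p^k * (1-p)^(n-k)
C(11,2) = 55
p^k = 0.13^2 = 0.0169
(1-p)^(n-k) = 0.87^9 ≈ 0.2855442
P = 55 * 0.0169 * 0.2855442 ≈ 0.265413

0.265413


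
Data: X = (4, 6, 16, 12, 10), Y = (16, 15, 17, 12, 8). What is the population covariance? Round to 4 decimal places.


Cov = (1/n)*sum((xi-xbar)(yi-ybar))
n = 5, xbar = 48/5 = 9.6, ybar = 68/5 = 13.6
sum((xi-xbar)(yi-ybar)) = -2.8
Cov = -2.8 / 5 = -0.56

-0.5600


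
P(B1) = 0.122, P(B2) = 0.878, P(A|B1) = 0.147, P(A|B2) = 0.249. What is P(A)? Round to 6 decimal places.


P(A) = P(A|B1)*P(B1) + P(A|B2)*P(B2)
P(A|B1)*P(B1) = 0.147 * 0.122 = 0.017934
P(A|B2)*P(B2) = 0.249 * 0.878 = 0.218622
P(A) = 0.017934 + 0.218622 = 0.236556

0.236556


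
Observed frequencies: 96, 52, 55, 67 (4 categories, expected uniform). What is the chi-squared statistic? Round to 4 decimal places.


chi2 = sum((O-E)^2/E), E = total/4
total = 270, E = 270/4 = 67.5
(96 - 67.5)^2 / 67.5 = 812.25 / 67.5 = 361/30 ≈ 12.033333
(52 - 67.5)^2 / 67.5 = 240.25 / 67.5 = 961/270 ≈ 3.559259
(55 - 67.5)^2 / 67.5 = 156.25 / 67.5 = 125/54 ≈ 2.314815
(67 - 67.5)^2 / 67.5 = 0.25 / 67.5 = 1/270 ≈ 0.003704
chi2 = 806/45 ≈ 17.911111

17.9111


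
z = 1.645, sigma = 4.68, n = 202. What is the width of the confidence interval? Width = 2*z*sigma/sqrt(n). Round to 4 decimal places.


width = 2*z*sigma/sqrt(n)
2*z*sigma = 2 * 1.645 * 4.68 = 15.3972
sqrt(202) ≈ 14.212670
width = 15.3972 / 14.212670 ≈ 1.083343

1.0833


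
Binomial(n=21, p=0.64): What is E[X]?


E[X] = n*p = 21 * 0.64 = 13.44

13.44


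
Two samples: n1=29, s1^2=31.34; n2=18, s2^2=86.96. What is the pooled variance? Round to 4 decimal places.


sp^2 = ((n1-1)*s1^2 + (n2-1)*s2^2)/(n1+n2-2)
(n1-1)*s1^2 = 28 * 31.34 = 877.52
(n2-1)*s2^2 = 17 * 86.96 = 1478.32
numerator = 877.52 + 1478.32 = 2355.84
n1+n2-2 = 45
sp^2 = 2355.84 / 45 = 52.352

52.3520


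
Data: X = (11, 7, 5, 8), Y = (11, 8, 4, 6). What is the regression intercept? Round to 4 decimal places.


a = ybar - b*xbar, where b = sum((xi-xbar)(yi-ybar)) / sum((xi-xbar)^2)
n = 4, xbar = 31/4 = 7.75, ybar = 29/4 = 7.25
Sxy = sum((xi-xbar)(yi-ybar)) = 20.25
Sxx = sum((xi-xbar)^2) = 18.75
b = Sxy / Sxx = 1.08
a = 7.25 - 1.08 * 7.75 = -1.12

-1.1200


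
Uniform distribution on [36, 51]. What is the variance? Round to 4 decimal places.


Var = (b-a)^2 / 12
(b-a)^2 = (51 - 36)^2 = 225
Var = 225/12 = 18.75

18.7500


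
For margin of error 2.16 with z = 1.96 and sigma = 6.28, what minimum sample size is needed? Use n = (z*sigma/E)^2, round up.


z*sigma/E = 1.96 * 6.28 / 2.16 = 7693/1350 ≈ 5.698519
(z*sigma/E)^2 ≈ 32.473113
round up: n = 33

33


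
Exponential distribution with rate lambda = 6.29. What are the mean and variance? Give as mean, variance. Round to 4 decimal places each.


mean = 1/lam, var = 1/lam^2
mean = 1 / 6.29 = 100/629 ≈ 0.158983
lam^2 = 6.29^2 = 39.5641
var = 1 / 39.5641 ≈ 0.025275

0.1590, 0.0253


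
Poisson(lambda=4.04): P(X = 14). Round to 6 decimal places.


P = e^(-lam) * lam^k / k!
e^(-4.04) ≈ 0.01759747
lam^k = 4.04^14 ≈ 308559634.590682
k! = 14! = 87178291200
P = 0.01759747 * 308559634.590682 / 87178291200 ≈ 0.000062

0.000062


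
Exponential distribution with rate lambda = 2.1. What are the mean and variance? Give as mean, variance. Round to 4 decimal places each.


mean = 1/lam, var = 1/lam^2
mean = 1 / 2.1 = 10/21 ≈ 0.476190
lam^2 = 2.1^2 = 4.41
var = 1 / 4.41 = 100/441 ≈ 0.226757

0.4762, 0.2268


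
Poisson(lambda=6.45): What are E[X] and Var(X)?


E[X] = Var(X) = lambda = 6.45

6.45, 6.45


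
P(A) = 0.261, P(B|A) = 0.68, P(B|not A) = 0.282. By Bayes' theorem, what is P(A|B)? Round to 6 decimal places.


P(A|B) = P(B|A)*P(A) / P(B), P(B) = P(B|A)*P(A) + P(B|not A)*P(not A)
P(B|A)*P(A) = 0.68 * 0.261 = 0.17748
P(B|not A)*P(not A) = 0.282 * 0.739 = 0.208398
P(B) = 0.17748 + 0.208398 = 0.385878
P(A|B) = 0.17748 / 0.385878 ≈ 0.45993812

0.459938


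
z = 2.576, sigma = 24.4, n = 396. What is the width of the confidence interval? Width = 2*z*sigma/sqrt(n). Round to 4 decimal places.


width = 2*z*sigma/sqrt(n)
2*z*sigma = 2 * 2.576 * 24.4 = 125.7088
sqrt(396) ≈ 19.899749
width = 125.7088 / 19.899749 ≈ 6.317105

6.3171


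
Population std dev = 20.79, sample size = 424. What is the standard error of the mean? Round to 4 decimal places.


SE = sigma / sqrt(n)
sqrt(424) ≈ 20.591260
SE = 20.79 / 20.591260 ≈ 1.009652

1.0097


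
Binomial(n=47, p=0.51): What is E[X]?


E[X] = n*p = 47 * 0.51 = 23.97

23.97


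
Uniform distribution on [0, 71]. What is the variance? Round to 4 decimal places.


Var = (b-a)^2 / 12
(b-a)^2 = (71 - 0)^2 = 5041
Var = 5041/12 ≈ 420.083333

420.0833


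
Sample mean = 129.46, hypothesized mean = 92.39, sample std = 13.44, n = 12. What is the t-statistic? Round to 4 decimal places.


t = (xbar - mu0) / (s/sqrt(n))
xbar - mu0 = 129.46 - 92.39 = 37.07
sqrt(12) ≈ 3.46410162
s/sqrt(n) = 13.44 / 3.46410162 ≈ 3.87979381
t = 37.07 / 3.87979381 ≈ 9.554631

9.5546


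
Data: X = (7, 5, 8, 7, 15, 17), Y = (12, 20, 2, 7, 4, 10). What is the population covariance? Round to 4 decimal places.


Cov = (1/n)*sum((xi-xbar)(yi-ybar))
n = 6, xbar = 59/6 ≈ 9.833333, ybar = 55/6 ≈ 9.166667
sum((xi-xbar)(yi-ybar)) = -371/6 ≈ -61.833333
Cov = -61.833333 / 6 = -371/36 ≈ -10.305556

-10.3056


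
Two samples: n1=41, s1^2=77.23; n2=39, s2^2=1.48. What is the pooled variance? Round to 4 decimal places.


sp^2 = ((n1-1)*s1^2 + (n2-1)*s2^2)/(n1+n2-2)
(n1-1)*s1^2 = 40 * 77.23 = 3089.2
(n2-1)*s2^2 = 38 * 1.48 = 56.24
numerator = 3089.2 + 56.24 = 3145.44
n1+n2-2 = 78
sp^2 = 3145.44 / 78 = 13106/325 ≈ 40.326154

40.3262


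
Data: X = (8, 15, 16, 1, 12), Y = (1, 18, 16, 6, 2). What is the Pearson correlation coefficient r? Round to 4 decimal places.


r = sum((xi-xbar)(yi-ybar)) / sqrt(sum((xi-xbar)^2) * sum((yi-ybar)^2))
n = 5, xbar = 52/5 = 10.4, ybar = 43/5 = 8.6
Sxy = sum((xi-xbar)(yi-ybar)) = 116.8
Sxx = sum((xi-xbar)^2) = 149.2
Syy = sum((yi-ybar)^2) = 251.2
sqrt(Sxx*Syy) ≈ 193.595041
r = Sxy / sqrt(Sxx*Syy) = 116.8 / 193.595041 ≈ 0.603321

0.6033


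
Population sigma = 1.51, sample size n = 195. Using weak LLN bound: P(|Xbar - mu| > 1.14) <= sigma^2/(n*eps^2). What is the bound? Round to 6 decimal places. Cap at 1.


bound = min(1, sigma^2/(n*eps^2))
sigma^2 = 1.51^2 = 2.2801
n*eps^2 = 195 * 1.14^2 = 195 * 1.2996 = 253.422
sigma^2/(n*eps^2) = 2.2801 / 253.422 ≈ 0.00899725

0.008997


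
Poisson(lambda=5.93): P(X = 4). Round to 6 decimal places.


P = e^(-lam) * lam^k / k!
e^(-5.93) ≈ 0.002658482
lam^k = 5.93^4 ≈ 1236.570192
k! = 4! = 24
P = 0.002658482 * 1236.570192 / 24 ≈ 0.136975

0.136975


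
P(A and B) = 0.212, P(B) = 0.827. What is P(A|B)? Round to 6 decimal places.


P(A|B) = P(A and B) / P(B) = 0.212 / 0.827 = 212/827 ≈ 0.25634825

0.256348


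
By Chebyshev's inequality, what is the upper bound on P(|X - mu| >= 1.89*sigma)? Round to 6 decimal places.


P <= 1/k^2
k^2 = 1.89^2 = 3.5721
1/k^2 = 1 / 3.5721 ≈ 0.27994737

0.279947


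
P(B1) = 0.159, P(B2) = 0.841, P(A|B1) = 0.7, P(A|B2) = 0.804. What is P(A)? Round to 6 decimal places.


P(A) = P(A|B1)*P(B1) + P(A|B2)*P(B2)
P(A|B1)*P(B1) = 0.7 * 0.159 = 0.1113
P(A|B2)*P(B2) = 0.804 * 0.841 = 0.676164
P(A) = 0.1113 + 0.676164 = 0.787464

0.787464


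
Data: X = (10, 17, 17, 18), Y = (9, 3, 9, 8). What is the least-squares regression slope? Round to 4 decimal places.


b = sum((xi-xbar)(yi-ybar)) / sum((xi-xbar)^2)
n = 4, xbar = 62/4 = 15.5, ybar = 29/4 = 7.25
Sxy = sum((xi-xbar)(yi-ybar)) = -11.5
Sxx = sum((xi-xbar)^2) = 41
b = Sxy / Sxx = -23/82 ≈ -0.280488

-0.2805


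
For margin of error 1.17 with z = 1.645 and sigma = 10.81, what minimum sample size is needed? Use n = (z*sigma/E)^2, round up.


z*sigma/E = 1.645 * 10.81 / 1.17 ≈ 15.198675
(z*sigma/E)^2 ≈ 230.999728
round up: n = 231

231


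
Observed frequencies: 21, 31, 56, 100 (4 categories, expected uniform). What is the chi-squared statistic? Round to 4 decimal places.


chi2 = sum((O-E)^2/E), E = total/4
total = 208, E = 208/4 = 52
(21 - 52)^2 / 52 = 961 / 52 = 961/52 ≈ 18.480769
(31 - 52)^2 / 52 = 441 / 52 = 441/52 ≈ 8.480769
(56 - 52)^2 / 52 = 16 / 52 = 4/13 ≈ 0.307692
(100 - 52)^2 / 52 = 2304 / 52 = 576/13 ≈ 44.307692
chi2 = 1861/26 ≈ 71.576923

71.5769


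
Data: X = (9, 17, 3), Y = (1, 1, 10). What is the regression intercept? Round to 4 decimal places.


a = ybar - b*xbar, where b = sum((xi-xbar)(yi-ybar)) / sum((xi-xbar)^2)
n = 3, xbar = 29/3 ≈ 9.666667, ybar = 12/3 = 4
Sxy = sum((xi-xbar)(yi-ybar)) = -60
Sxx = sum((xi-xbar)^2) = 296/3 ≈ 98.666667
b = Sxy / Sxx = -45/74 ≈ -0.608108
a = 4 - (-0.608108) * 9.666667 = 731/74 ≈ 9.878378

9.8784


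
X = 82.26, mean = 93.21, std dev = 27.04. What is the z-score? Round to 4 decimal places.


z = (X - mu) / sigma
X - mu = 82.26 - 93.21 = -10.95
z = -10.95 / 27.04 = -1095/2704 ≈ -0.404956

-0.4050


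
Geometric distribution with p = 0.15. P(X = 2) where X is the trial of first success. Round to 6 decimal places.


P = (1-p)^(k-1) * p
(1-p)^(k-1) = 0.85^1 = 0.85
P = 0.85 * 0.15 = 0.1275

0.127500


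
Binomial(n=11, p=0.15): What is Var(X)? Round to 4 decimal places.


Var = n*p*(1-p) = 11 * 0.15 * 0.85 = 1.4025

1.4025


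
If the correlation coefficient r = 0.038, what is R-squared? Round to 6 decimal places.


R^2 = r^2 = (0.038)^2 = 0.001444

0.001444


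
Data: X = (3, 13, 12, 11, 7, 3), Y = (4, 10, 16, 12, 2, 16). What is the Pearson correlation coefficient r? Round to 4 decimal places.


r = sum((xi-xbar)(yi-ybar)) / sqrt(sum((xi-xbar)^2) * sum((yi-ybar)^2))
n = 6, xbar = 49/6 ≈ 8.166667, ybar = 60/6 = 10
Sxy = sum((xi-xbar)(yi-ybar)) = 38
Sxx = sum((xi-xbar)^2) = 605/6 ≈ 100.833333
Syy = sum((yi-ybar)^2) = 176
sqrt(Sxx*Syy) ≈ 133.216616
r = Sxy / sqrt(Sxx*Syy) = 38 / 133.216616 ≈ 0.285250

0.2852


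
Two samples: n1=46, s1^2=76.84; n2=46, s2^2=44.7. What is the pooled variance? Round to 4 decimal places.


sp^2 = ((n1-1)*s1^2 + (n2-1)*s2^2)/(n1+n2-2)
(n1-1)*s1^2 = 45 * 76.84 = 3457.8
(n2-1)*s2^2 = 45 * 44.7 = 2011.5
numerator = 3457.8 + 2011.5 = 5469.3
n1+n2-2 = 90
sp^2 = 5469.3 / 90 = 60.77

60.7700


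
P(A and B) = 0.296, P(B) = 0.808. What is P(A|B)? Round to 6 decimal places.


P(A|B) = P(A and B) / P(B) = 0.296 / 0.808 = 37/101 ≈ 0.36633663

0.366337


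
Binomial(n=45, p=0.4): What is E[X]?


E[X] = n*p = 45 * 0.4 = 18

18


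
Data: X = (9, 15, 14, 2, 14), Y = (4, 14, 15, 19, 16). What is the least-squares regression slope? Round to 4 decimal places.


b = sum((xi-xbar)(yi-ybar)) / sum((xi-xbar)^2)
n = 5, xbar = 54/5 = 10.8, ybar = 68/5 = 13.6
Sxy = sum((xi-xbar)(yi-ybar)) = -16.4
Sxx = sum((xi-xbar)^2) = 118.8
b = Sxy / Sxx = -41/297 ≈ -0.138047

-0.1380


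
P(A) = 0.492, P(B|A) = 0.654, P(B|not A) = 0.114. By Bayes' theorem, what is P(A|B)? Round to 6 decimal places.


P(A|B) = P(B|A)*P(A) / P(B), P(B) = P(B|A)*P(A) + P(B|not A)*P(not A)
P(B|A)*P(A) = 0.654 * 0.492 = 0.321768
P(B|not A)*P(not A) = 0.114 * 0.508 = 0.057912
P(B) = 0.321768 + 0.057912 = 0.37968
P(A|B) = 0.321768 / 0.37968 ≈ 0.84747155

0.847472


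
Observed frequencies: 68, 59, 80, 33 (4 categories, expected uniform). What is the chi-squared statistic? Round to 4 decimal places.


chi2 = sum((O-E)^2/E), E = total/4
total = 240, E = 240/4 = 60
(68 - 60)^2 / 60 = 64 / 60 = 16/15 ≈ 1.066667
(59 - 60)^2 / 60 = 1 / 60 = 1/60 ≈ 0.016667
(80 - 60)^2 / 60 = 400 / 60 = 20/3 ≈ 6.666667
(33 - 60)^2 / 60 = 729 / 60 = 12.15
chi2 = 19.9

19.9000


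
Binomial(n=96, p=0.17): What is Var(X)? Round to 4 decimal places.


Var = n*p*(1-p) = 96 * 0.17 * 0.83 = 13.5456

13.5456


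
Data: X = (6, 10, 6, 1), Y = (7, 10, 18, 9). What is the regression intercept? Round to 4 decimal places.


a = ybar - b*xbar, where b = sum((xi-xbar)(yi-ybar)) / sum((xi-xbar)^2)
n = 4, xbar = 23/4 = 5.75, ybar = 44/4 = 11
Sxy = sum((xi-xbar)(yi-ybar)) = 6
Sxx = sum((xi-xbar)^2) = 40.75
b = Sxy / Sxx = 24/163 ≈ 0.147239
a = 11 - 0.147239 * 5.75 = 1655/163 ≈ 10.153374

10.1534


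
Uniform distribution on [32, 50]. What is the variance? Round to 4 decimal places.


Var = (b-a)^2 / 12
(b-a)^2 = (50 - 32)^2 = 324
Var = 324/12 = 27

27.0000


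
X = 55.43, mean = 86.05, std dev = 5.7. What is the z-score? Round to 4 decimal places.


z = (X - mu) / sigma
X - mu = 55.43 - 86.05 = -30.62
z = -30.62 / 5.7 = -1531/285 ≈ -5.371930

-5.3719


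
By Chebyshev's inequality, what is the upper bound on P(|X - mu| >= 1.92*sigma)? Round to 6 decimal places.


P <= 1/k^2
k^2 = 1.92^2 = 3.6864
1/k^2 = 1 / 3.6864 = 625/2304 ≈ 0.27126736

0.271267


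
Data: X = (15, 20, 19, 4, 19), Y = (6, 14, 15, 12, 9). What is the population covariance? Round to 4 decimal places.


Cov = (1/n)*sum((xi-xbar)(yi-ybar))
n = 5, xbar = 77/5 = 15.4, ybar = 56/5 = 11.2
sum((xi-xbar)(yi-ybar)) = 11.6
Cov = 11.6 / 5 = 2.32

2.3200


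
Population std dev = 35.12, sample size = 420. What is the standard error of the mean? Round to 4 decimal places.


SE = sigma / sqrt(n)
sqrt(420) ≈ 20.493902
SE = 35.12 / 20.493902 ≈ 1.713681

1.7137


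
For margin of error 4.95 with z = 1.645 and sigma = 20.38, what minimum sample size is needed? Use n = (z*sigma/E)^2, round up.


z*sigma/E = 1.645 * 20.38 / 4.95 ≈ 6.772747
(z*sigma/E)^2 ≈ 45.870108
round up: n = 46

46


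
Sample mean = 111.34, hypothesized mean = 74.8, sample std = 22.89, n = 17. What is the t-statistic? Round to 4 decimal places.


t = (xbar - mu0) / (s/sqrt(n))
xbar - mu0 = 111.34 - 74.8 = 36.54
sqrt(17) ≈ 4.12310563
s/sqrt(n) = 22.89 / 4.12310563 ≈ 5.55164046
t = 36.54 / 5.55164046 ≈ 6.581838

6.5818


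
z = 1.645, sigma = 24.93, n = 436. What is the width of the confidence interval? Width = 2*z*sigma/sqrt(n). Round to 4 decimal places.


width = 2*z*sigma/sqrt(n)
2*z*sigma = 2 * 1.645 * 24.93 = 82.0197
sqrt(436) ≈ 20.880613
width = 82.0197 / 20.880613 ≈ 3.928031

3.9280


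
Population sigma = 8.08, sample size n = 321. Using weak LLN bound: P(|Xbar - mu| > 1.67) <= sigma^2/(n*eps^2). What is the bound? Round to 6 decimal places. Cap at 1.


bound = min(1, sigma^2/(n*eps^2))
sigma^2 = 8.08^2 = 65.2864
n*eps^2 = 321 * 1.67^2 = 321 * 2.7889 = 895.2369
sigma^2/(n*eps^2) = 65.2864 / 895.2369 ≈ 0.07292640

0.072926


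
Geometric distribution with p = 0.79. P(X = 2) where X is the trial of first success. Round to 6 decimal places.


P = (1-p)^(k-1) * p
(1-p)^(k-1) = 0.21^1 = 0.21
P = 0.21 * 0.79 = 0.1659

0.165900


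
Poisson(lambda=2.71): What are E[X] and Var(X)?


E[X] = Var(X) = lambda = 2.71

2.71, 2.71


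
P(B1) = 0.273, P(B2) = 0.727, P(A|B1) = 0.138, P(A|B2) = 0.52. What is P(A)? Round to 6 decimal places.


P(A) = P(A|B1)*P(B1) + P(A|B2)*P(B2)
P(A|B1)*P(B1) = 0.138 * 0.273 = 0.037674
P(A|B2)*P(B2) = 0.52 * 0.727 = 0.37804
P(A) = 0.037674 + 0.37804 = 0.415714

0.415714


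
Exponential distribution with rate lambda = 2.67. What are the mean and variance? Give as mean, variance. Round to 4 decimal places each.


mean = 1/lam, var = 1/lam^2
mean = 1 / 2.67 = 100/267 ≈ 0.374532
lam^2 = 2.67^2 = 7.1289
var = 1 / 7.1289 ≈ 0.140274

0.3745, 0.1403


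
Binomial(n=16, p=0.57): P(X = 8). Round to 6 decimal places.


P = C(n,k) * p^k * (1-p)^(n-k)
C(16,8) = 12870
p^k = 0.57^8 ≈ 0.01114292
(1-p)^(n-k) = 0.43^8 ≈ 0.001168820
P = 12870 * 0.01114292 * 0.001168820 ≈ 0.167620

0.167620


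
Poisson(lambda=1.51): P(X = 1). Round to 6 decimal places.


P = e^(-lam) * lam^k / k!
e^(-1.51) ≈ 0.2209100
lam^k = 1.51^1 = 1.51
k! = 1! = 1
P = 0.2209100 * 1.51 / 1 ≈ 0.333574

0.333574


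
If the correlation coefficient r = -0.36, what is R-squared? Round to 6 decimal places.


R^2 = r^2 = (-0.36)^2 = 0.1296

0.129600


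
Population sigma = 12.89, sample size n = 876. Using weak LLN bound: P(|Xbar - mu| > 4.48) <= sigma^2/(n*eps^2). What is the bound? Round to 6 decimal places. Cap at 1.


bound = min(1, sigma^2/(n*eps^2))
sigma^2 = 12.89^2 = 166.1521
n*eps^2 = 876 * 4.48^2 = 876 * 20.0704 = 17581.6704
sigma^2/(n*eps^2) = 166.1521 / 17581.6704 ≈ 0.00945030

0.009450


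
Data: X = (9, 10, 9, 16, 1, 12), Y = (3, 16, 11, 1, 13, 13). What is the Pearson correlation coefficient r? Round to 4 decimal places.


r = sum((xi-xbar)(yi-ybar)) / sqrt(sum((xi-xbar)^2) * sum((yi-ybar)^2))
n = 6, xbar = 57/6 = 9.5, ybar = 57/6 = 9.5
Sxy = sum((xi-xbar)(yi-ybar)) = -70.5
Sxx = sum((xi-xbar)^2) = 121.5
Syy = sum((yi-ybar)^2) = 183.5
sqrt(Sxx*Syy) ≈ 149.315940
r = Sxy / sqrt(Sxx*Syy) = -70.5 / 149.315940 ≈ -0.472153

-0.4722


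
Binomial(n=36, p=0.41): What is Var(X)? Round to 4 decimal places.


Var = n*p*(1-p) = 36 * 0.41 * 0.59 = 8.7084

8.7084


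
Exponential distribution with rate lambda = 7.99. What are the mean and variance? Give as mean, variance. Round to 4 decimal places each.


mean = 1/lam, var = 1/lam^2
mean = 1 / 7.99 = 100/799 ≈ 0.125156
lam^2 = 7.99^2 = 63.8401
var = 1 / 63.8401 ≈ 0.015664

0.1252, 0.0157


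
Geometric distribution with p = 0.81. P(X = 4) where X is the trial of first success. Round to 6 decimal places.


P = (1-p)^(k-1) * p
(1-p)^(k-1) = 0.19^3 = 0.006859
P = 0.006859 * 0.81 = 0.00555579

0.005556


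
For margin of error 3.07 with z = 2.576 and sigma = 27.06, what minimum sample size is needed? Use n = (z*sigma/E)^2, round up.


z*sigma/E = 2.576 * 27.06 / 3.07 ≈ 22.705720
(z*sigma/E)^2 ≈ 515.549715
round up: n = 516

516


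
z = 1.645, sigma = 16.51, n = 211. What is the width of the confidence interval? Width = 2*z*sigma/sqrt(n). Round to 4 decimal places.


width = 2*z*sigma/sqrt(n)
2*z*sigma = 2 * 1.645 * 16.51 = 54.3179
sqrt(211) ≈ 14.525839
width = 54.3179 / 14.525839 ≈ 3.739398

3.7394


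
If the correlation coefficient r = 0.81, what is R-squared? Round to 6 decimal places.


R^2 = r^2 = (0.81)^2 = 0.6561

0.656100


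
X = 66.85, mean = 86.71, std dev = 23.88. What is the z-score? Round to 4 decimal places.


z = (X - mu) / sigma
X - mu = 66.85 - 86.71 = -19.86
z = -19.86 / 23.88 = -331/398 ≈ -0.831658

-0.8317


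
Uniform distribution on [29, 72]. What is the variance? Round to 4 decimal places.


Var = (b-a)^2 / 12
(b-a)^2 = (72 - 29)^2 = 1849
Var = 1849/12 ≈ 154.083333

154.0833


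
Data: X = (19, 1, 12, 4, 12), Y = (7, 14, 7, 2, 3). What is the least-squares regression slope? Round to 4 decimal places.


b = sum((xi-xbar)(yi-ybar)) / sum((xi-xbar)^2)
n = 5, xbar = 48/5 = 9.6, ybar = 33/5 = 6.6
Sxy = sum((xi-xbar)(yi-ybar)) = -41.8
Sxx = sum((xi-xbar)^2) = 205.2
b = Sxy / Sxx = -11/54 ≈ -0.203704

-0.2037


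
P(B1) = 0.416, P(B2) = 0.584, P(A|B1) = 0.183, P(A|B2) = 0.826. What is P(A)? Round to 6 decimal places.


P(A) = P(A|B1)*P(B1) + P(A|B2)*P(B2)
P(A|B1)*P(B1) = 0.183 * 0.416 = 0.076128
P(A|B2)*P(B2) = 0.826 * 0.584 = 0.482384
P(A) = 0.076128 + 0.482384 = 0.558512

0.558512


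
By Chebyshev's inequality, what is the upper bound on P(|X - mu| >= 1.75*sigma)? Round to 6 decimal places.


P <= 1/k^2
k^2 = 1.75^2 = 3.0625
1/k^2 = 1 / 3.0625 = 16/49 ≈ 0.32653061

0.326531


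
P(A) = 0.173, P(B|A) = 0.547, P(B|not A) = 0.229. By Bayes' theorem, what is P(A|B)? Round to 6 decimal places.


P(A|B) = P(B|A)*P(A) / P(B), P(B) = P(B|A)*P(A) + P(B|not A)*P(not A)
P(B|A)*P(A) = 0.547 * 0.173 = 0.094631
P(B|not A)*P(not A) = 0.229 * 0.827 = 0.189383
P(B) = 0.094631 + 0.189383 = 0.284014
P(A|B) = 0.094631 / 0.284014 ≈ 0.33319132

0.333191


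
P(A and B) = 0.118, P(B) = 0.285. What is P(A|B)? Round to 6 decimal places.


P(A|B) = P(A and B) / P(B) = 0.118 / 0.285 = 118/285 ≈ 0.41403509

0.414035


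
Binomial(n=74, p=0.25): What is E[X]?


E[X] = n*p = 74 * 0.25 = 18.5

18.5


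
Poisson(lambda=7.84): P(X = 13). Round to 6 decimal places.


P = e^(-lam) * lam^k / k!
e^(-7.84) ≈ 0.0003936690
lam^k = 7.84^13 ≈ 422774529505.782843
k! = 13! = 6227020800
P = 0.0003936690 * 422774529505.782843 / 6227020800 ≈ 0.026728

0.026728


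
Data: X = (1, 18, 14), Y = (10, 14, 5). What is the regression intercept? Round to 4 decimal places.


a = ybar - b*xbar, where b = sum((xi-xbar)(yi-ybar)) / sum((xi-xbar)^2)
n = 3, xbar = 33/3 = 11, ybar = 29/3 ≈ 9.666667
Sxy = sum((xi-xbar)(yi-ybar)) = 13
Sxx = sum((xi-xbar)^2) = 158
b = Sxy / Sxx = 13/158 ≈ 0.082278
a = 9.666667 - 0.082278 * 11 = 4153/474 ≈ 8.761603

8.7616


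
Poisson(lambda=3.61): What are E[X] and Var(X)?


E[X] = Var(X) = lambda = 3.61

3.61, 3.61


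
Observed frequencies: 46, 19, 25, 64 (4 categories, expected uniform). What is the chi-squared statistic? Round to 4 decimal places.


chi2 = sum((O-E)^2/E), E = total/4
total = 154, E = 154/4 = 38.5
(46 - 38.5)^2 / 38.5 = 56.25 / 38.5 = 225/154 ≈ 1.461039
(19 - 38.5)^2 / 38.5 = 380.25 / 38.5 = 1521/154 ≈ 9.876623
(25 - 38.5)^2 / 38.5 = 182.25 / 38.5 = 729/154 ≈ 4.733766
(64 - 38.5)^2 / 38.5 = 650.25 / 38.5 = 2601/154 ≈ 16.889610
chi2 = 2538/77 ≈ 32.961039

32.9610


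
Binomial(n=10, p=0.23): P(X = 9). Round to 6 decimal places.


P = C(n,k) * p^k * (1-p)^(n-k)
C(10,9) = 10
p^k = 0.23^9 ≈ 0.000001801153
(1-p)^(n-k) = 0.77^1 = 0.77
P = 10 * 0.000001801153 * 0.77 ≈ 0.000014

0.000014


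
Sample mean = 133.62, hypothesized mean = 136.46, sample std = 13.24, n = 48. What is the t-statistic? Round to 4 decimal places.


t = (xbar - mu0) / (s/sqrt(n))
xbar - mu0 = 133.62 - 136.46 = -2.84
sqrt(48) ≈ 6.92820323
s/sqrt(n) = 13.24 / 6.92820323 ≈ 1.91102939
t = -2.84 / 1.91102939 ≈ -1.486110

-1.4861


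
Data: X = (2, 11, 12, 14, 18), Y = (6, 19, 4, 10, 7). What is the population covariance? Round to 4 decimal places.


Cov = (1/n)*sum((xi-xbar)(yi-ybar))
n = 5, xbar = 57/5 = 11.4, ybar = 46/5 = 9.2
sum((xi-xbar)(yi-ybar)) = 10.6
Cov = 10.6 / 5 = 2.12

2.1200


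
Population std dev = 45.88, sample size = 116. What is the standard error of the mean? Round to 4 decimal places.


SE = sigma / sqrt(n)
sqrt(116) ≈ 10.770330
SE = 45.88 / 10.770330 ≈ 4.259851

4.2599


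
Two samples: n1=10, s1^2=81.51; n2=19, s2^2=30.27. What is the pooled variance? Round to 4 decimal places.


sp^2 = ((n1-1)*s1^2 + (n2-1)*s2^2)/(n1+n2-2)
(n1-1)*s1^2 = 9 * 81.51 = 733.59
(n2-1)*s2^2 = 18 * 30.27 = 544.86
numerator = 733.59 + 544.86 = 1278.45
n1+n2-2 = 27
sp^2 = 1278.45 / 27 = 47.35

47.3500


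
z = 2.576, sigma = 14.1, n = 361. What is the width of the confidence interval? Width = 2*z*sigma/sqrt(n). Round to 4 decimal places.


width = 2*z*sigma/sqrt(n)
2*z*sigma = 2 * 2.576 * 14.1 = 72.6432
sqrt(361) = 19
width = 72.6432 / 19 ≈ 3.823326

3.8233


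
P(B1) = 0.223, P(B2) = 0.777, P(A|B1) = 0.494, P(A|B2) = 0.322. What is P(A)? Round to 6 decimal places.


P(A) = P(A|B1)*P(B1) + P(A|B2)*P(B2)
P(A|B1)*P(B1) = 0.494 * 0.223 = 0.110162
P(A|B2)*P(B2) = 0.322 * 0.777 = 0.250194
P(A) = 0.110162 + 0.250194 = 0.360356

0.360356


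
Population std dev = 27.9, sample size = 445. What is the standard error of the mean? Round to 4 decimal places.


SE = sigma / sqrt(n)
sqrt(445) ≈ 21.095023
SE = 27.9 / 21.095023 ≈ 1.322587

1.3226


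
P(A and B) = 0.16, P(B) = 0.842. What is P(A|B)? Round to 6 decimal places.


P(A|B) = P(A and B) / P(B) = 0.16 / 0.842 = 80/421 ≈ 0.19002375

0.190024


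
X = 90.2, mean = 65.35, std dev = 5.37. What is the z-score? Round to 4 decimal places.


z = (X - mu) / sigma
X - mu = 90.2 - 65.35 = 24.85
z = 24.85 / 5.37 = 2485/537 ≈ 4.627561

4.6276


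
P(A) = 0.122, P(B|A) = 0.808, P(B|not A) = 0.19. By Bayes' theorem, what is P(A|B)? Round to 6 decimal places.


P(A|B) = P(B|A)*P(A) / P(B), P(B) = P(B|A)*P(A) + P(B|not A)*P(not A)
P(B|A)*P(A) = 0.808 * 0.122 = 0.098576
P(B|not A)*P(not A) = 0.19 * 0.878 = 0.16682
P(B) = 0.098576 + 0.16682 = 0.265396
P(A|B) = 0.098576 / 0.265396 ≈ 0.37142986

0.371430


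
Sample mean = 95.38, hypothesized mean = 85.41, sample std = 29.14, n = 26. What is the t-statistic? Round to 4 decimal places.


t = (xbar - mu0) / (s/sqrt(n))
xbar - mu0 = 95.38 - 85.41 = 9.97
sqrt(26) ≈ 5.09901951
s/sqrt(n) = 29.14 / 5.09901951 ≈ 5.71482418
t = 9.97 / 5.71482418 ≈ 1.744586

1.7446


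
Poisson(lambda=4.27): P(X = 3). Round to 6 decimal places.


P = e^(-lam) * lam^k / k!
e^(-4.27) ≈ 0.01398178
lam^k = 4.27^3 = 77.854483
k! = 3! = 6
P = 0.01398178 * 77.854483 / 6 ≈ 0.181424

0.181424


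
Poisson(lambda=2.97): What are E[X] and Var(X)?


E[X] = Var(X) = lambda = 2.97

2.97, 2.97


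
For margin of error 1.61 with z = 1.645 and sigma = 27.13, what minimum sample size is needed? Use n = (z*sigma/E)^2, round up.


z*sigma/E = 1.645 * 27.13 / 1.61 = 127511/4600 ≈ 27.719783
(z*sigma/E)^2 ≈ 768.386348
round up: n = 769

769


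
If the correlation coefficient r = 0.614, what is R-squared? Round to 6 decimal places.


R^2 = r^2 = (0.614)^2 = 0.376996

0.376996


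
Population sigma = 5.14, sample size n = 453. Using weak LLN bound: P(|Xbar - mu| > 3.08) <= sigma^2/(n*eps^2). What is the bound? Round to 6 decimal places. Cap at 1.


bound = min(1, sigma^2/(n*eps^2))
sigma^2 = 5.14^2 = 26.4196
n*eps^2 = 453 * 3.08^2 = 453 * 9.4864 = 4297.3392
sigma^2/(n*eps^2) = 26.4196 / 4297.3392 ≈ 0.00614790

0.006148
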